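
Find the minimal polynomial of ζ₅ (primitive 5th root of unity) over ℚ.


ζ₅ is a root of Φ₅(x) = x⁴ + x³ + x² + x + 1, irreducible over ℚ

Minimal polynomial: x⁴ + x³ + x² + x + 1


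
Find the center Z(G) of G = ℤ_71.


Z(G) = {g ∈ G | gx = xg for all x ∈ G}
ℤ_71 is abelian, so Z(G) = G

Z(ℤ_71) = ℤ_71


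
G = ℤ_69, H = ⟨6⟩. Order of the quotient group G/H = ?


|⟨6⟩| = n / gcd(6, 69) = 69 / 3 = 23
H is normal (ℤ_69 is abelian).
|G/H| = |G| / |H| = 69 / 23 = 3

|G/H| = 3


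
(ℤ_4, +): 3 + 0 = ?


Operation: addition mod 4
3 + 0 = (a + b) mod 4 with a = 3, b = 0

3 + 0 = 3


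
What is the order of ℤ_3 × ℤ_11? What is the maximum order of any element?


|ℤ_3 × ℤ_11| = 3 × 11 = 33
Max element order = lcm(3,11) = 33
Cyclic? Yes (gcd=1)

|ℤ_3×ℤ_11| = 33, max element order = 33


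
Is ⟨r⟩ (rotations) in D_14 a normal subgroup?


H = ⟨r⟩ (rotations) in D_14
The rotation subgroup ⟨r⟩ has index 2 in D_14, so it is normal

Yes, normal subgroup


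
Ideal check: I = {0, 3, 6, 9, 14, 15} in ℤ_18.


Check ideal conditions for I = {0, 3, 6, 9, 14, 15} in ℤ_18:
(1) I is an additive subgroup? No
(2) For r ∈ ℤ_18 and a ∈ I: r·a ∈ I? No  [counterexample: r=2, a=6, r·a mod 18 = 12 ∉ I]

No, I is not an ideal of ℤ_18


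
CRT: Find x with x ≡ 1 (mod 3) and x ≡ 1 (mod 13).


m₁ = 3, m₂ = 13, gcd = 1, so CRT applies. M = m₁·m₂ = 39
Let M₁ = M/m₁ = 13, M₂ = M/m₂ = 3
Find y₁ ≡ M₁⁻¹ (mod m₁): 13⁻¹ ≡ 1 (mod 3)
Find y₂ ≡ M₂⁻¹ (mod m₂): 3⁻¹ ≡ 9 (mod 13)
x = a₁·M₁·y₁ + a₂·M₂·y₂ = 1·13·1 + 1·3·9 = 40
Reduce mod 39: x ≡ 1
Check: 1 mod 3 = 1 ✓, 1 mod 13 = 1 ✓

x ≡ 1 (mod 39)


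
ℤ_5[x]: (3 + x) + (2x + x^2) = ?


Add coefficients mod 5:
x^0: 3 + 0 = 3 (mod 5)
x^1: 1 + 2 = 3 (mod 5)
x^2: 0 + 1 = 1 (mod 5)
Result: 3 + 3x + x^2

f + g = 3 + 3x + x^2


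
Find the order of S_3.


|S_n| = n! (number of permutations of n symbols)
|S_3| = 3! = 6

|S_3| = 6


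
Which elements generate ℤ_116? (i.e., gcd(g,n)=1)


g generates ℤ_n iff gcd(g,n) = 1
Prime factors of 116: 2, 29
Generators are g ∈ {1,...,115} not divisible by any of these primes.
Generators: {1, 3, 5, 7, 9, 11, 13, 15, 17, 19, 21, 23, 25, 27, 31, 33, 35, 37, 39, 41, 43, 45, 47, 49, 51, 53, 55, 57, 59, 61, 63, 65, 67, 69, 71, 73, 75, 77, 79, 81, 83, 85, 89, 91, 93, 95, 97, 99, 101, 103, 105, 107, 109, 111, 113, 115}
Number of generators = φ(116) = 56

Generators of ℤ_116 = {1, 3, 5, 7, 9, 11, 13, 15, 17, 19, 21, 23, 25, 27, 31, 33, 35, 37, 39, 41, 43, 45, 47, 49, 51, 53, 55, 57, 59, 61, 63, 65, 67, 69, 71, 73, 75, 77, 79, 81, 83, 85, 89, 91, 93, 95, 97, 99, 101, 103, 105, 107, 109, 111, 113, 115}


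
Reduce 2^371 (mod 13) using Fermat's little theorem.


Fermat's little theorem: if p is prime and gcd(a,p)=1, then a^(p-1) ≡ 1 (mod p)
p = 13 is prime, gcd(2,13) = 1
Reduce exponent: 371 mod 12 = 11
So 2^371 ≡ 2^11 (mod 13)
2^11 mod 13 = 7

2^371 ≡ 7 (mod 13)


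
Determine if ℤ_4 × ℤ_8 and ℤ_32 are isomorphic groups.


Comparing ℤ_4 × ℤ_8 and ℤ_32:
gcd(4,8) = 4 ≠ 1. Max element order in ℤ_4×ℤ_8 is lcm(4,8) = 8 < 32, so it has no element of order 32

No, ℤ_4 × ℤ_8 ≇ ℤ_32


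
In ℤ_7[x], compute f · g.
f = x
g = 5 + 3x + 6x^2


Expand and collect like terms; reduce coefficients mod 7:
x^0: 0·5 = 0 ≡ 0 (mod 7)
x^1: 0·3 + 1·5 = 5 ≡ 5 (mod 7)
x^2: 0·6 + 1·3 = 3 ≡ 3 (mod 7)
x^3: 1·6 = 6 ≡ 6 (mod 7)
Result: 5x + 3x^2 + 6x^3

f · g = 5x + 3x^2 + 6x^3


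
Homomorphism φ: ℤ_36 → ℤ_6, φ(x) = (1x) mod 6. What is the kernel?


Kernel = preimage of identity
ker(φ) = {x ∈ ℤ_36 : 1x ≡ 0 (mod 6)}. Since 6 | 36, φ is well-defined. The kernel is the cyclic subgroup ⟨6⟩ of ℤ_36 (order 6), i.e. {0, 6, 12, 18, 24, 30}

ker(φ) = {0, 6, 12, 18, 24, 30}


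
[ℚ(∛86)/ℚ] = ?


∛86 has minimal polynomial x³ - 86 (irreducible over ℚ since 86 is not a perfect cube)

[ℚ(∛86)/ℚ] = 3


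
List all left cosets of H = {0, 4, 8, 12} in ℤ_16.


H = {0, 4, 8, 12}, |H| = 4
Number of cosets = |G|/|H| = 16/4 = 4
0 + H = {0, 4, 8, 12}
1 + H = {1, 5, 9, 13}
2 + H = {2, 6, 10, 14}
3 + H = {3, 7, 11, 15}

Cosets: 0+H={0,4,8,12}; 1+H={1,5,9,13}; 2+H={2,6,10,14}; 3+H={3,7,11,15}


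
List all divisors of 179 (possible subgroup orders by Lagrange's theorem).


Lagrange's theorem: |H| divides |G|
|G| = 179
Divisors of 179: 1, 179

Possible subgroup orders: {1, 179}


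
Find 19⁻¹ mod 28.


Use the extended Euclidean algorithm to write 1 = 19·s + 28·t; then s mod 28 is the inverse.
Euclidean algorithm:
  19 = 0·28 + 19
  28 = 1·19 + 9
  19 = 2·9 + 1
  9 = 9·1 + 0
gcd(19,28) = 1
Back-substitution gives: 19·(3) + 28·(-2) = 1
So 19⁻¹ ≡ 3 ≡ 3 (mod 28)
Check: 19 × 3 = 57 ≡ 1 (mod 28) ✓

19⁻¹ ≡ 3 (mod 28)


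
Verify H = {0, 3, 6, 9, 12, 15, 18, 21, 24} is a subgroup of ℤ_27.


Subgroup test for H = {0, 3, 6, 9, 12, 15, 18, 21, 24} in (ℤ_27, +):
(1) 0 ∈ H? Yes
(2) Closure: for all a,b ∈ H, (a+b) mod 27 ∈ H? Yes
(3) Inverses: for all a ∈ H, -a mod 27 ∈ H? Yes

Yes, H is a subgroup of ℤ_27


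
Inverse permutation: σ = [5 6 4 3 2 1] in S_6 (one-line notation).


To find σ⁻¹, swap domain and range:
σ(1) = 5 → σ⁻¹(5) = 1
σ(2) = 6 → σ⁻¹(6) = 2
σ(3) = 4 → σ⁻¹(4) = 3
σ(4) = 3 → σ⁻¹(3) = 4
σ(5) = 2 → σ⁻¹(2) = 5
σ(6) = 1 → σ⁻¹(1) = 6

σ⁻¹ = [6 5 4 3 1 2]


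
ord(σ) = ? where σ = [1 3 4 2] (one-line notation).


Cycle decomposition: (2 3 4)
Cycle lengths: 3
Order = lcm(3) = 3

ord(σ) = 3


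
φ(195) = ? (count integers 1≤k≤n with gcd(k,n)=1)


Factor n: 195 = 3 × 5 × 13
φ(n) = n · ∏(1 - 1/p) over distinct primes p | n
φ(195) = 195 · (1 - 1/3) · (1 - 1/5) · (1 - 1/13) = 96

φ(195) = 96


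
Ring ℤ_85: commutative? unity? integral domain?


ℤ_85 is a commutative ring with unity 1; 85 = 5×17 is composite, so 5·17 ≡ 0 gives zero divisors (not an integral domain)
Commutative: Yes
Integral domain: No
Has unity: Yes

ℤ_85: Commutative=Yes, Unity=Yes


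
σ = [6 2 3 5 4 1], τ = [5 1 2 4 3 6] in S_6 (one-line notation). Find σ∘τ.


σ∘τ: apply τ first, then σ
1 →τ 5 →σ 4
2 →τ 1 →σ 6
3 →τ 2 →σ 2
4 →τ 4 →σ 5
5 →τ 3 →σ 3
6 →τ 6 →σ 1

σ∘τ = [4 6 2 5 3 1]


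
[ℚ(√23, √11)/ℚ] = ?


[ℚ(√23,√11):ℚ] = [ℚ(√23,√11):ℚ(√23)]·[ℚ(√23):ℚ] = 2·2 = 4

[ℚ(√23, √11)/ℚ] = 4


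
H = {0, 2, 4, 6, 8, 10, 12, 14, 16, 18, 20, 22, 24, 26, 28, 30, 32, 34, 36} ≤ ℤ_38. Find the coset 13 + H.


13 + H = {13 + h (mod 38) : h ∈ H}
13+0=13, 13+2=15, 13+4=17, 13+6=19, 13+8=21, 13+10=23, 13+12=25, 13+14=27, 13+16=29, 13+18=31, 13+20=33, 13+22=35, 13+24=37, 13+26=1, 13+28=3, 13+30=5, 13+32=7, 13+34=9, 13+36=11
13 + H = {1, 3, 5, 7, 9, 11, 13, 15, 17, 19, 21, 23, 25, 27, 29, 31, 33, 35, 37} = 1 + H

13 + H = {1, 3, 5, 7, 9, 11, 13, 15, 17, 19, 21, 23, 25, 27, 29, 31, 33, 35, 37}


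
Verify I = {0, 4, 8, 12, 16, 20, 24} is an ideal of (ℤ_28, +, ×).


Check ideal conditions for I = {0, 4, 8, 12, 16, 20, 24} in ℤ_28:
(1) I is an additive subgroup? Yes
(2) For r ∈ ℤ_28 and a ∈ I: r·a ∈ I? Yes

Yes, I is an ideal of ℤ_28


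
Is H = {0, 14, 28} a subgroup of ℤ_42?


Subgroup test for H = {0, 14, 28} in (ℤ_42, +):
(1) 0 ∈ H? Yes
(2) Closure: for all a,b ∈ H, (a+b) mod 42 ∈ H? Yes
(3) Inverses: for all a ∈ H, -a mod 42 ∈ H? Yes

Yes, H is a subgroup of ℤ_42


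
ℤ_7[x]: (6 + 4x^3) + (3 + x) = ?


Add coefficients mod 7:
x^0: 6 + 3 = 2 (mod 7)
x^1: 0 + 1 = 1 (mod 7)
x^2: 0 + 0 = 0 (mod 7)
x^3: 4 + 0 = 4 (mod 7)
Result: 2 + x + 4x^3

f + g = 2 + x + 4x^3


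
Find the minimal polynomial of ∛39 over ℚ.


∛39 satisfies x³ - 39 = 0, irreducible over ℚ (no rational root; 39 is not a perfect cube)

Minimal polynomial: x³ - 39


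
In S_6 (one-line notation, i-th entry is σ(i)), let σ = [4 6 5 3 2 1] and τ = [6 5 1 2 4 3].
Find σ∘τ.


σ∘τ: apply τ first, then σ
1 →τ 6 →σ 1
2 →τ 5 →σ 2
3 →τ 1 →σ 4
4 →τ 2 →σ 6
5 →τ 4 →σ 3
6 →τ 3 →σ 5

σ∘τ = [1 2 4 6 3 5]


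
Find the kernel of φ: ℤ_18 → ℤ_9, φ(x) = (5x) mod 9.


Kernel = preimage of identity
ker(φ) = {x ∈ ℤ_18 : 5x ≡ 0 (mod 9)}. Since 9 | 18, φ is well-defined. The kernel is the cyclic subgroup ⟨9⟩ of ℤ_18 (order 2), i.e. {0, 9}

ker(φ) = {0, 9}


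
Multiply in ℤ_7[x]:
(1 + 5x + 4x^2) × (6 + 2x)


Expand and collect like terms; reduce coefficients mod 7:
x^0: 1·6 = 6 ≡ 6 (mod 7)
x^1: 1·2 + 5·6 = 32 ≡ 4 (mod 7)
x^2: 5·2 + 4·6 = 34 ≡ 6 (mod 7)
x^3: 4·2 = 8 ≡ 1 (mod 7)
Result: 6 + 4x + 6x^2 + x^3

f · g = 6 + 4x + 6x^2 + x^3


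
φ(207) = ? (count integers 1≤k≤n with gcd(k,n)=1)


Factor n: 207 = 3^2 × 23
φ(n) = n · ∏(1 - 1/p) over distinct primes p | n
φ(207) = 207 · (1 - 1/3) · (1 - 1/23) = 132

φ(207) = 132


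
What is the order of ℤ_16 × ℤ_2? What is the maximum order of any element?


|ℤ_16 × ℤ_2| = 16 × 2 = 32
Max element order = lcm(16,2) = 16
Cyclic? No (gcd=2)

|ℤ_16×ℤ_2| = 32, max element order = 16


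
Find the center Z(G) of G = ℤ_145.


Z(G) = {g ∈ G | gx = xg for all x ∈ G}
ℤ_145 is abelian, so Z(G) = G

Z(ℤ_145) = ℤ_145


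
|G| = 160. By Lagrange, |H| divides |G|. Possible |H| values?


Lagrange's theorem: |H| divides |G|
|G| = 160
Divisors of 160: 1, 2, 4, 5, 8, 10, 16, 20, 32, 40, 80, 160

Possible subgroup orders: {1, 2, 4, 5, 8, 10, 16, 20, 32, 40, 80, 160}


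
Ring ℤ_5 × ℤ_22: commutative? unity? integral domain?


Direct product ring; commutative with unity (1,1); but (1,0)·(0,1) = (0,0) gives zero divisors, so not an integral domain
Commutative: Yes
Integral domain: No
Has unity: Yes

ℤ_5 × ℤ_22: Commutative=Yes, Unity=Yes


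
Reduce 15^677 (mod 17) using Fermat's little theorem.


Fermat's little theorem: if p is prime and gcd(a,p)=1, then a^(p-1) ≡ 1 (mod p)
p = 17 is prime, gcd(15,17) = 1
Reduce exponent: 677 mod 16 = 5
So 15^677 ≡ 15^5 (mod 17)
15^5 mod 17 = 2

15^677 ≡ 2 (mod 17)


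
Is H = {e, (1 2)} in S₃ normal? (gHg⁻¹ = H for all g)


H = {e, (1 2)} in S₃
(1 3)(1 2)(1 3)⁻¹ = (2 3) ∉ {e, (1 2)}, so it is not normal

No, not a normal subgroup


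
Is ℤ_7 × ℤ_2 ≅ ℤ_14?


Comparing ℤ_7 × ℤ_2 and ℤ_14:
gcd(7,2) = 1, so ℤ_7 × ℤ_2 ≅ ℤ_14 (CRT)

Yes, ℤ_7 × ℤ_2 ≅ ℤ_14


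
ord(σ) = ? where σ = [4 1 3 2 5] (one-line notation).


Cycle decomposition: (1 4 2)
Cycle lengths: 3
Order = lcm(3) = 3

ord(σ) = 3


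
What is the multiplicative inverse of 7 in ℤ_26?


Use the extended Euclidean algorithm to write 1 = 7·s + 26·t; then s mod 26 is the inverse.
Euclidean algorithm:
  7 = 0·26 + 7
  26 = 3·7 + 5
  7 = 1·5 + 2
  5 = 2·2 + 1
  2 = 2·1 + 0
gcd(7,26) = 1
Back-substitution gives: 7·(-11) + 26·(3) = 1
So 7⁻¹ ≡ -11 ≡ 15 (mod 26)
Check: 7 × 15 = 105 ≡ 1 (mod 26) ✓

7⁻¹ ≡ 15 (mod 26)


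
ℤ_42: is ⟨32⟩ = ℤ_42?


g generates ℤ_n iff gcd(g, n) = 1
gcd(32, 42) = 2
Since gcd = 2 ≠ 1, ⟨32⟩ has order 21 < 42, so 32 is not a generator.

No, 32 does not generate ℤ_42


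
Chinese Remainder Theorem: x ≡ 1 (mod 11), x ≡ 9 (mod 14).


m₁ = 11, m₂ = 14, gcd = 1, so CRT applies. M = m₁·m₂ = 154
Let M₁ = M/m₁ = 14, M₂ = M/m₂ = 11
Find y₁ ≡ M₁⁻¹ (mod m₁): 14⁻¹ ≡ 4 (mod 11)
Find y₂ ≡ M₂⁻¹ (mod m₂): 11⁻¹ ≡ 9 (mod 14)
x = a₁·M₁·y₁ + a₂·M₂·y₂ = 1·14·4 + 9·11·9 = 947
Reduce mod 154: x ≡ 23
Check: 23 mod 11 = 1 ✓, 23 mod 14 = 9 ✓

x ≡ 23 (mod 154)


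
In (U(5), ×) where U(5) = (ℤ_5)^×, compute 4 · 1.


Operation: multiplication mod 5
4 · 1 = (a × b) mod 5 with a = 4, b = 1

4 · 1 = 4


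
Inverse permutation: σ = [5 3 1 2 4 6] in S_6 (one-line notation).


To find σ⁻¹, swap domain and range:
σ(1) = 5 → σ⁻¹(5) = 1
σ(2) = 3 → σ⁻¹(3) = 2
σ(3) = 1 → σ⁻¹(1) = 3
σ(4) = 2 → σ⁻¹(2) = 4
σ(5) = 4 → σ⁻¹(4) = 5
σ(6) = 6 → σ⁻¹(6) = 6

σ⁻¹ = [3 4 2 5 1 6]


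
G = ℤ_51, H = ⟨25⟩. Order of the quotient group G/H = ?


|⟨25⟩| = n / gcd(25, 51) = 51 / 1 = 51
H is normal (ℤ_51 is abelian).
|G/H| = |G| / |H| = 51 / 51 = 1

|G/H| = 1


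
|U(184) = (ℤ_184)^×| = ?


U(n) is the group of units mod n; |U(n)| = φ(n)
|U(184)| = φ(184) = 88

|U(184) = (ℤ_184)^×| = 88


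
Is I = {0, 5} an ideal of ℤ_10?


Check ideal conditions for I = {0, 5} in ℤ_10:
(1) I is an additive subgroup? Yes
(2) For r ∈ ℤ_10 and a ∈ I: r·a ∈ I? Yes

Yes, I is an ideal of ℤ_10


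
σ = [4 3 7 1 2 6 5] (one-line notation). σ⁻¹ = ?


To find σ⁻¹, swap domain and range:
σ(1) = 4 → σ⁻¹(4) = 1
σ(2) = 3 → σ⁻¹(3) = 2
σ(3) = 7 → σ⁻¹(7) = 3
σ(4) = 1 → σ⁻¹(1) = 4
σ(5) = 2 → σ⁻¹(2) = 5
σ(6) = 6 → σ⁻¹(6) = 6
σ(7) = 5 → σ⁻¹(5) = 7

σ⁻¹ = [4 5 2 1 7 6 3]


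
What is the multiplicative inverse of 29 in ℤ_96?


Use the extended Euclidean algorithm to write 1 = 29·s + 96·t; then s mod 96 is the inverse.
Euclidean algorithm:
  29 = 0·96 + 29
  96 = 3·29 + 9
  29 = 3·9 + 2
  9 = 4·2 + 1
  2 = 2·1 + 0
gcd(29,96) = 1
Back-substitution gives: 29·(-43) + 96·(13) = 1
So 29⁻¹ ≡ -43 ≡ 53 (mod 96)
Check: 29 × 53 = 1537 ≡ 1 (mod 96) ✓

29⁻¹ ≡ 53 (mod 96)


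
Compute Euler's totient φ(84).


Factor n: 84 = 2^2 × 3 × 7
φ(n) = n · ∏(1 - 1/p) over distinct primes p | n
φ(84) = 84 · (1 - 1/2) · (1 - 1/3) · (1 - 1/7) = 24

φ(84) = 24


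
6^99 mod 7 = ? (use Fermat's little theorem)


Fermat's little theorem: if p is prime and gcd(a,p)=1, then a^(p-1) ≡ 1 (mod p)
p = 7 is prime, gcd(6,7) = 1
Reduce exponent: 99 mod 6 = 3
So 6^99 ≡ 6^3 (mod 7)
6^3 mod 7 = 6

6^99 ≡ 6 (mod 7)


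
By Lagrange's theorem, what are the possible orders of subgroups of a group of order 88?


Lagrange's theorem: |H| divides |G|
|G| = 88
Divisors of 88: 1, 2, 4, 8, 11, 22, 44, 88

Possible subgroup orders: {1, 2, 4, 8, 11, 22, 44, 88}


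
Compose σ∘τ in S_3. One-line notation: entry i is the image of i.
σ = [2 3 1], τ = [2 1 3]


σ∘τ: apply τ first, then σ
1 →τ 2 →σ 3
2 →τ 1 →σ 2
3 →τ 3 →σ 1

σ∘τ = [3 2 1]


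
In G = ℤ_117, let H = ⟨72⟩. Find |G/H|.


|⟨72⟩| = n / gcd(72, 117) = 117 / 9 = 13
H is normal (ℤ_117 is abelian).
|G/H| = |G| / |H| = 117 / 13 = 9

|G/H| = 9


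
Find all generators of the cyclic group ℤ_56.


g generates ℤ_n iff gcd(g,n) = 1
Prime factors of 56: 2, 7
Generators are g ∈ {1,...,55} not divisible by any of these primes.
Generators: {1, 3, 5, 9, 11, 13, 15, 17, 19, 23, 25, 27, 29, 31, 33, 37, 39, 41, 43, 45, 47, 51, 53, 55}
Number of generators = φ(56) = 24

Generators of ℤ_56 = {1, 3, 5, 9, 11, 13, 15, 17, 19, 23, 25, 27, 29, 31, 33, 37, 39, 41, 43, 45, 47, 51, 53, 55}


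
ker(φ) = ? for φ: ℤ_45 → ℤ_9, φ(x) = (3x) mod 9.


Kernel = preimage of identity
ker(φ) = {x ∈ ℤ_45 : 3x ≡ 0 (mod 9)}. Since 9 | 45, φ is well-defined. The kernel is the cyclic subgroup ⟨3⟩ of ℤ_45 (order 15), i.e. {0, 3, 6, 9, 12, 15, 18, 21, 24, 27, 30, 33, 36, 39, 42}

ker(φ) = {0, 3, 6, 9, 12, 15, 18, 21, 24, 27, 30, 33, 36, 39, 42}


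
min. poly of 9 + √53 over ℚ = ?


Let α = 9 + √53. Then α - 9 = √53, so (α - 9)² = 53, giving α² - 18α + 28 = 0. Degree 2 and α ∉ ℚ, so this is the minimal polynomial.

Minimal polynomial: x² - 18x + 28


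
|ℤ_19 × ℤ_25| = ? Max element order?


|ℤ_19 × ℤ_25| = 19 × 25 = 475
Max element order = lcm(19,25) = 475
Cyclic? Yes (gcd=1)

|ℤ_19×ℤ_25| = 475, max element order = 475


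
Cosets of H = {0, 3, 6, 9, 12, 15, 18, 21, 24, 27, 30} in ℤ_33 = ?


H = {0, 3, 6, 9, 12, 15, 18, 21, 24, 27, 30}, |H| = 11
Number of cosets = |G|/|H| = 33/11 = 3
0 + H = {0, 3, 6, 9, 12, 15, 18, 21, 24, 27, 30}
1 + H = {1, 4, 7, 10, 13, 16, 19, 22, 25, 28, 31}
2 + H = {2, 5, 8, 11, 14, 17, 20, 23, 26, 29, 32}

Cosets: 0+H={0,3,6,9,12,15,18,21,24,27,30}; 1+H={1,4,7,10,13,16,19,22,25,28,31}; 2+H={2,5,8,11,14,17,20,23,26,29,32}


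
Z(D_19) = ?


Z(G) = {g ∈ G | gx = xg for all x ∈ G}
For odd n, Z(D_n) = {e}: no nontrivial rotation commutes with all reflections

Z(D_19) = {e}


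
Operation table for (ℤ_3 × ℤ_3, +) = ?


Elements: {(0,0), (0,1), (0,2), (1,0), (1,1), (1,2), (2,0), (2,1), (2,2)}
Operation: componentwise addition mod (3, 3)
Entry (a, b) = ((a₁+b₁) mod 3, (a₂+b₂) mod 3)

Cayley table:
      | (0,0) | (0,1) | (0,2) | (1,0) | (1,1) | (1,2) | (2,0) | (2,1) | (2,2)
(0,0) | (0,0) | (0,1) | (0,2) | (1,0) | (1,1) | (1,2) | (2,0) | (2,1) | (2,2)
(0,1) | (0,1) | (0,2) | (0,0) | (1,1) | (1,2) | (1,0) | (2,1) | (2,2) | (2,0)
(0,2) | (0,2) | (0,0) | (0,1) | (1,2) | (1,0) | (1,1) | (2,2) | (2,0) | (2,1)
(1,0) | (1,0) | (1,1) | (1,2) | (2,0) | (2,1) | (2,2) | (0,0) | (0,1) | (0,2)
(1,1) | (1,1) | (1,2) | (1,0) | (2,1) | (2,2) | (2,0) | (0,1) | (0,2) | (0,0)
(1,2) | (1,2) | (1,0) | (1,1) | (2,2) | (2,0) | (2,1) | (0,2) | (0,0) | (0,1)
(2,0) | (2,0) | (2,1) | (2,2) | (0,0) | (0,1) | (0,2) | (1,0) | (1,1) | (1,2)
(2,1) | (2,1) | (2,2) | (2,0) | (0,1) | (0,2) | (0,0) | (1,1) | (1,2) | (1,0)
(2,2) | (2,2) | (2,0) | (2,1) | (0,2) | (0,0) | (0,1) | (1,2) | (1,0) | (1,1)


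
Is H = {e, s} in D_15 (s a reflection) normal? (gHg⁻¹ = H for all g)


H = {e, s} in D_15 (s a reflection)
r·s·r⁻¹ = sr⁻² ≠ s for n ≥ 3, so {e, s} is not closed under conjugation

No, not a normal subgroup


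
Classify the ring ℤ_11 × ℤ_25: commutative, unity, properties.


Direct product ring; commutative with unity (1,1); but (1,0)·(0,1) = (0,0) gives zero divisors, so not an integral domain
Commutative: Yes
Integral domain: No
Has unity: Yes

ℤ_11 × ℤ_25: Commutative=Yes, Unity=Yes


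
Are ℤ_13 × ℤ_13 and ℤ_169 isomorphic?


Comparing ℤ_13 × ℤ_13 and ℤ_169:
gcd(13,13) = 13 ≠ 1. Max element order in ℤ_13×ℤ_13 is lcm(13,13) = 13 < 169, so it has no element of order 169

No, ℤ_13 × ℤ_13 ≇ ℤ_169


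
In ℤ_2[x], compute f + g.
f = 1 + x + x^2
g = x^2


Add coefficients mod 2:
x^0: 1 + 0 = 1 (mod 2)
x^1: 1 + 0 = 1 (mod 2)
x^2: 1 + 1 = 0 (mod 2)
Result: 1 + x

f + g = 1 + x


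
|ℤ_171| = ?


ℤ_n has n elements.

|ℤ_171| = 171


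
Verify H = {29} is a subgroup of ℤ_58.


Subgroup test for H = {29} in (ℤ_58, +):
(1) 0 ∈ H? No
(2) Closure: for all a,b ∈ H, (a+b) mod 58 ∈ H? No  [counterexample: 29 + 29 = 0 ∉ H]
(3) Inverses: for all a ∈ H, -a mod 58 ∈ H? Yes

No, H is not a subgroup of ℤ_58


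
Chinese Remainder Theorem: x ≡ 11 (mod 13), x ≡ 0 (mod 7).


m₁ = 13, m₂ = 7, gcd = 1, so CRT applies. M = m₁·m₂ = 91
Let M₁ = M/m₁ = 7, M₂ = M/m₂ = 13
Find y₁ ≡ M₁⁻¹ (mod m₁): 7⁻¹ ≡ 2 (mod 13)
Find y₂ ≡ M₂⁻¹ (mod m₂): 13⁻¹ ≡ 6 (mod 7)
x = a₁·M₁·y₁ + a₂·M₂·y₂ = 11·7·2 + 0·13·6 = 154
Reduce mod 91: x ≡ 63
Check: 63 mod 13 = 11 ✓, 63 mod 7 = 0 ✓

x ≡ 63 (mod 91)


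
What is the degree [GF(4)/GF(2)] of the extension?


GF(4) = GF(2^2), so the extension degree is 2

[GF(4)/GF(2)] = 2


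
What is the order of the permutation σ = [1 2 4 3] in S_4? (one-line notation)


Cycle decomposition: (3 4)
Cycle lengths: 2
Order = lcm(2) = 2

ord(σ) = 2


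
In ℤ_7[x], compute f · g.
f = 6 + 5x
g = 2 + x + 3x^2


Expand and collect like terms; reduce coefficients mod 7:
x^0: 6·2 = 12 ≡ 5 (mod 7)
x^1: 6·1 + 5·2 = 16 ≡ 2 (mod 7)
x^2: 6·3 + 5·1 = 23 ≡ 2 (mod 7)
x^3: 5·3 = 15 ≡ 1 (mod 7)
Result: 5 + 2x + 2x^2 + x^3

f · g = 5 + 2x + 2x^2 + x^3


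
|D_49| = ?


|D_n| = 2n (n rotations and n reflections)
|D_49| = 2×49 = 98

|D_49| = 98


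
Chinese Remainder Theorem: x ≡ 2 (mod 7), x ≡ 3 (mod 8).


m₁ = 7, m₂ = 8, gcd = 1, so CRT applies. M = m₁·m₂ = 56
Let M₁ = M/m₁ = 8, M₂ = M/m₂ = 7
Find y₁ ≡ M₁⁻¹ (mod m₁): 8⁻¹ ≡ 1 (mod 7)
Find y₂ ≡ M₂⁻¹ (mod m₂): 7⁻¹ ≡ 7 (mod 8)
x = a₁·M₁·y₁ + a₂·M₂·y₂ = 2·8·1 + 3·7·7 = 163
Reduce mod 56: x ≡ 51
Check: 51 mod 7 = 2 ✓, 51 mod 8 = 3 ✓

x ≡ 51 (mod 56)


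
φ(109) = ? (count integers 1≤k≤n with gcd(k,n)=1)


Factor n: 109 = 109
φ(n) = n · ∏(1 - 1/p) over distinct primes p | n
φ(109) = 109 · (1 - 1/109) = 108

φ(109) = 108


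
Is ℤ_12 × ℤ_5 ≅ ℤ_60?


Comparing ℤ_12 × ℤ_5 and ℤ_60:
gcd(12,5) = 1, so ℤ_12 × ℤ_5 ≅ ℤ_60 (CRT)

Yes, ℤ_12 × ℤ_5 ≅ ℤ_60


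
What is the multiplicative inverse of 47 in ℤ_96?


Use the extended Euclidean algorithm to write 1 = 47·s + 96·t; then s mod 96 is the inverse.
Euclidean algorithm:
  47 = 0·96 + 47
  96 = 2·47 + 2
  47 = 23·2 + 1
  2 = 2·1 + 0
gcd(47,96) = 1
Back-substitution gives: 47·(47) + 96·(-23) = 1
So 47⁻¹ ≡ 47 ≡ 47 (mod 96)
Check: 47 × 47 = 2209 ≡ 1 (mod 96) ✓

47⁻¹ ≡ 47 (mod 96)


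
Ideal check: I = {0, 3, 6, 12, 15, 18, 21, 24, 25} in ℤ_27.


Check ideal conditions for I = {0, 3, 6, 12, 15, 18, 21, 24, 25} in ℤ_27:
(1) I is an additive subgroup? No
(2) For r ∈ ℤ_27 and a ∈ I: r·a ∈ I? No  [counterexample: r=2, a=18, r·a mod 27 = 9 ∉ I]

No, I is not an ideal of ℤ_27


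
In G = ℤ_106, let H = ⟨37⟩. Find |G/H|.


|⟨37⟩| = n / gcd(37, 106) = 106 / 1 = 106
H is normal (ℤ_106 is abelian).
|G/H| = |G| / |H| = 106 / 106 = 1

|G/H| = 1


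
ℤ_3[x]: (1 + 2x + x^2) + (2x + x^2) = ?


Add coefficients mod 3:
x^0: 1 + 0 = 1 (mod 3)
x^1: 2 + 2 = 1 (mod 3)
x^2: 1 + 1 = 2 (mod 3)
Result: 1 + x + 2x^2

f + g = 1 + x + 2x^2


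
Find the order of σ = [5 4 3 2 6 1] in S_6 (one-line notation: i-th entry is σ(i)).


Cycle decomposition: (1 5 6) (2 4)
Cycle lengths: 3, 2
Order = lcm(3, 2) = 6

ord(σ) = 6


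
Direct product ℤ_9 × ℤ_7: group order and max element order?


|ℤ_9 × ℤ_7| = 9 × 7 = 63
Max element order = lcm(9,7) = 63
Cyclic? Yes (gcd=1)

|ℤ_9×ℤ_7| = 63, max element order = 63


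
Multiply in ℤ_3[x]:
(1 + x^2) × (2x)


Expand and collect like terms; reduce coefficients mod 3:
x^0: 1·0 = 0 ≡ 0 (mod 3)
x^1: 1·2 + 0·0 = 2 ≡ 2 (mod 3)
x^2: 0·2 + 1·0 = 0 ≡ 0 (mod 3)
x^3: 1·2 = 2 ≡ 2 (mod 3)
Result: 2x + 2x^3

f · g = 2x + 2x^3


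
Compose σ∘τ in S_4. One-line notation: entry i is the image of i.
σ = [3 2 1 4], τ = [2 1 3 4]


σ∘τ: apply τ first, then σ
1 →τ 2 →σ 2
2 →τ 1 →σ 3
3 →τ 3 →σ 1
4 →τ 4 →σ 4

σ∘τ = [2 3 1 4]


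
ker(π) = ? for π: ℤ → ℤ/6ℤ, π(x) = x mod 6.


Kernel = preimage of identity
ker(π) = multiples of 6 = 6ℤ

ker(π) = 6ℤ


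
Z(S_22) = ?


Z(G) = {g ∈ G | gx = xg for all x ∈ G}
S_n is non-abelian for n ≥ 3; Z(S_22) is trivial

Z(S_22) = {e}


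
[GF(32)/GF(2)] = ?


GF(32) = GF(2^5), so the extension degree is 5

[GF(32)/GF(2)] = 5


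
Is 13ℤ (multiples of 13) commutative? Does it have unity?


13ℤ is a commutative ring under +,× but has no multiplicative identity (1 ∉ 13ℤ); it has no zero divisors, but without unity it is not an integral domain
Commutative: Yes
Integral domain: No
Has unity: No

13ℤ (multiples of 13): Commutative=Yes, Unity=No


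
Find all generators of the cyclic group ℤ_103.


g generates ℤ_n iff gcd(g,n) = 1
Prime factors of 103: 103
Generators are g ∈ {1,...,102} not divisible by any of these primes.
Generators: {1, 2, 3, 4, 5, 6, 7, 8, 9, 10, 11, 12, 13, 14, 15, 16, 17, 18, 19, 20, 21, 22, 23, 24, 25, 26, 27, 28, 29, 30, 31, 32, 33, 34, 35, 36, 37, 38, 39, 40, 41, 42, 43, 44, 45, 46, 47, 48, 49, 50, 51, 52, 53, 54, 55, 56, 57, 58, 59, 60, 61, 62, 63, 64, 65, 66, 67, 68, 69, 70, 71, 72, 73, 74, 75, 76, 77, 78, 79, 80, 81, 82, 83, 84, 85, 86, 87, 88, 89, 90, 91, 92, 93, 94, 95, 96, 97, 98, 99, 100, 101, 102}
Number of generators = φ(103) = 102

Generators of ℤ_103 = {1, 2, 3, 4, 5, 6, 7, 8, 9, 10, 11, 12, 13, 14, 15, 16, 17, 18, 19, 20, 21, 22, 23, 24, 25, 26, 27, 28, 29, 30, 31, 32, 33, 34, 35, 36, 37, 38, 39, 40, 41, 42, 43, 44, 45, 46, 47, 48, 49, 50, 51, 52, 53, 54, 55, 56, 57, 58, 59, 60, 61, 62, 63, 64, 65, 66, 67, 68, 69, 70, 71, 72, 73, 74, 75, 76, 77, 78, 79, 80, 81, 82, 83, 84, 85, 86, 87, 88, 89, 90, 91, 92, 93, 94, 95, 96, 97, 98, 99, 100, 101, 102}


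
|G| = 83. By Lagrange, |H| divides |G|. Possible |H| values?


Lagrange's theorem: |H| divides |G|
|G| = 83
Divisors of 83: 1, 83

Possible subgroup orders: {1, 83}


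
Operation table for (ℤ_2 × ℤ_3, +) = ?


Elements: {(0,0), (0,1), (0,2), (1,0), (1,1), (1,2)}
Operation: componentwise addition mod (2, 3)
Entry (a, b) = ((a₁+b₁) mod 2, (a₂+b₂) mod 3)

Cayley table:
      | (0,0) | (0,1) | (0,2) | (1,0) | (1,1) | (1,2)
(0,0) | (0,0) | (0,1) | (0,2) | (1,0) | (1,1) | (1,2)
(0,1) | (0,1) | (0,2) | (0,0) | (1,1) | (1,2) | (1,0)
(0,2) | (0,2) | (0,0) | (0,1) | (1,2) | (1,0) | (1,1)
(1,0) | (1,0) | (1,1) | (1,2) | (0,0) | (0,1) | (0,2)
(1,1) | (1,1) | (1,2) | (1,0) | (0,1) | (0,2) | (0,0)
(1,2) | (1,2) | (1,0) | (1,1) | (0,2) | (0,0) | (0,1)


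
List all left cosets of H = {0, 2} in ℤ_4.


H = {0, 2}, |H| = 2
Number of cosets = |G|/|H| = 4/2 = 2
0 + H = {0, 2}
1 + H = {1, 3}

Cosets: 0+H={0,2}; 1+H={1,3}


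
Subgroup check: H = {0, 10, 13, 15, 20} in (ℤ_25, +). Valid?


Subgroup test for H = {0, 10, 13, 15, 20} in (ℤ_25, +):
(1) 0 ∈ H? Yes
(2) Closure: for all a,b ∈ H, (a+b) mod 25 ∈ H? No  [counterexample: 10 + 13 = 23 ∉ H]
(3) Inverses: for all a ∈ H, -a mod 25 ∈ H? No

No, H is not a subgroup of ℤ_25


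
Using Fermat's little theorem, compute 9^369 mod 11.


Fermat's little theorem: if p is prime and gcd(a,p)=1, then a^(p-1) ≡ 1 (mod p)
p = 11 is prime, gcd(9,11) = 1
Reduce exponent: 369 mod 10 = 9
So 9^369 ≡ 9^9 (mod 11)
9^9 mod 11 = 5

9^369 ≡ 5 (mod 11)


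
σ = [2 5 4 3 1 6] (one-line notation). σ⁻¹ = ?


To find σ⁻¹, swap domain and range:
σ(1) = 2 → σ⁻¹(2) = 1
σ(2) = 5 → σ⁻¹(5) = 2
σ(3) = 4 → σ⁻¹(4) = 3
σ(4) = 3 → σ⁻¹(3) = 4
σ(5) = 1 → σ⁻¹(1) = 5
σ(6) = 6 → σ⁻¹(6) = 6

σ⁻¹ = [5 1 4 3 2 6]


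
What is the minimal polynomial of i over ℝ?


i satisfies x² + 1 = 0, irreducible over ℝ

Minimal polynomial: x² + 1


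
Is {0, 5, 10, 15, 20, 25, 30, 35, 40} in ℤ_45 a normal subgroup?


H = {0, 5, 10, 15, 20, 25, 30, 35, 40} in ℤ_45
ℤ_45 is abelian; every subgroup of an abelian group is normal

Yes, normal subgroup


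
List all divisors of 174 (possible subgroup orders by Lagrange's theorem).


Lagrange's theorem: |H| divides |G|
|G| = 174
Divisors of 174: 1, 2, 3, 6, 29, 58, 87, 174

Possible subgroup orders: {1, 2, 3, 6, 29, 58, 87, 174}


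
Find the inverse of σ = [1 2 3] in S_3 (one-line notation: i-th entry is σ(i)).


To find σ⁻¹, swap domain and range:
σ(1) = 1 → σ⁻¹(1) = 1
σ(2) = 2 → σ⁻¹(2) = 2
σ(3) = 3 → σ⁻¹(3) = 3

σ⁻¹ = [1 2 3]


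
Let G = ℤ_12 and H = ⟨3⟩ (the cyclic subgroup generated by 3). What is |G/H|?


|⟨3⟩| = n / gcd(3, 12) = 12 / 3 = 4
H is normal (ℤ_12 is abelian).
|G/H| = |G| / |H| = 12 / 4 = 3

|G/H| = 3


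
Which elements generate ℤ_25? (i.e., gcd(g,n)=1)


g generates ℤ_n iff gcd(g,n) = 1
Prime factors of 25: 5
Generators are g ∈ {1,...,24} not divisible by any of these primes.
Generators: {1, 2, 3, 4, 6, 7, 8, 9, 11, 12, 13, 14, 16, 17, 18, 19, 21, 22, 23, 24}
Number of generators = φ(25) = 20

Generators of ℤ_25 = {1, 2, 3, 4, 6, 7, 8, 9, 11, 12, 13, 14, 16, 17, 18, 19, 21, 22, 23, 24}


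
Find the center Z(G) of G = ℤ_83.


Z(G) = {g ∈ G | gx = xg for all x ∈ G}
ℤ_83 is abelian, so Z(G) = G

Z(ℤ_83) = ℤ_83


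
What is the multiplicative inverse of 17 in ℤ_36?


Use the extended Euclidean algorithm to write 1 = 17·s + 36·t; then s mod 36 is the inverse.
Euclidean algorithm:
  17 = 0·36 + 17
  36 = 2·17 + 2
  17 = 8·2 + 1
  2 = 2·1 + 0
gcd(17,36) = 1
Back-substitution gives: 17·(17) + 36·(-8) = 1
So 17⁻¹ ≡ 17 ≡ 17 (mod 36)
Check: 17 × 17 = 289 ≡ 1 (mod 36) ✓

17⁻¹ ≡ 17 (mod 36)


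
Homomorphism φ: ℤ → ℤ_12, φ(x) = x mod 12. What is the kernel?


Kernel = preimage of identity
ker(φ) = {x ∈ ℤ : x ≡ 0 (mod 12)} = 12ℤ = {0, ±12, ±24, ...}

ker(φ) = 12ℤ


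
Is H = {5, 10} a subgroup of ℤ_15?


Subgroup test for H = {5, 10} in (ℤ_15, +):
(1) 0 ∈ H? No
(2) Closure: for all a,b ∈ H, (a+b) mod 15 ∈ H? No  [counterexample: 5 + 10 = 0 ∉ H]
(3) Inverses: for all a ∈ H, -a mod 15 ∈ H? Yes

No, H is not a subgroup of ℤ_15


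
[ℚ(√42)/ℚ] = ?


√42 has minimal polynomial x² - 42 (irreducible over ℚ since 42 is squarefree)

[ℚ(√42)/ℚ] = 2


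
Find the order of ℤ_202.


ℤ_n has n elements.

|ℤ_202| = 202


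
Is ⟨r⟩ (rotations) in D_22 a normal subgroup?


H = ⟨r⟩ (rotations) in D_22
The rotation subgroup ⟨r⟩ has index 2 in D_22, so it is normal

Yes, normal subgroup


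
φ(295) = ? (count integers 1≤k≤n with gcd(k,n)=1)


Factor n: 295 = 5 × 59
φ(n) = n · ∏(1 - 1/p) over distinct primes p | n
φ(295) = 295 · (1 - 1/5) · (1 - 1/59) = 232

φ(295) = 232


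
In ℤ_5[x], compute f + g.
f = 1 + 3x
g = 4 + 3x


Add coefficients mod 5:
x^0: 1 + 4 = 0 (mod 5)
x^1: 3 + 3 = 1 (mod 5)
Result: x

f + g = x


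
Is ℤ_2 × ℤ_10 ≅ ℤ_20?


Comparing ℤ_2 × ℤ_10 and ℤ_20:
gcd(2,10) = 2 ≠ 1. Max element order in ℤ_2×ℤ_10 is lcm(2,10) = 10 < 20, so it has no element of order 20

No, ℤ_2 × ℤ_10 ≇ ℤ_20


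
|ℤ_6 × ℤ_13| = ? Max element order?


|ℤ_6 × ℤ_13| = 6 × 13 = 78
Max element order = lcm(6,13) = 78
Cyclic? Yes (gcd=1)

|ℤ_6×ℤ_13| = 78, max element order = 78


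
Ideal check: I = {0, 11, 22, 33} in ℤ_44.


Check ideal conditions for I = {0, 11, 22, 33} in ℤ_44:
(1) I is an additive subgroup? Yes
(2) For r ∈ ℤ_44 and a ∈ I: r·a ∈ I? Yes

Yes, I is an ideal of ℤ_44


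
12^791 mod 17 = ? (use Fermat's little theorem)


Fermat's little theorem: if p is prime and gcd(a,p)=1, then a^(p-1) ≡ 1 (mod p)
p = 17 is prime, gcd(12,17) = 1
Reduce exponent: 791 mod 16 = 7
So 12^791 ≡ 12^7 (mod 17)
12^7 mod 17 = 7

12^791 ≡ 7 (mod 17)


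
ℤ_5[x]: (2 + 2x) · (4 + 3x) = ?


Expand and collect like terms; reduce coefficients mod 5:
x^0: 2·4 = 8 ≡ 3 (mod 5)
x^1: 2·3 + 2·4 = 14 ≡ 4 (mod 5)
x^2: 2·3 = 6 ≡ 1 (mod 5)
Result: 3 + 4x + x^2

f · g = 3 + 4x + x^2


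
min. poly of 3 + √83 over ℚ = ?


Let α = 3 + √83. Then α - 3 = √83, so (α - 3)² = 83, giving α² - 6α - 74 = 0. Degree 2 and α ∉ ℚ, so this is the minimal polynomial.

Minimal polynomial: x² - 6x - 74


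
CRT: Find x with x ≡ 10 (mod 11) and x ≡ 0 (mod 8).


m₁ = 11, m₂ = 8, gcd = 1, so CRT applies. M = m₁·m₂ = 88
Let M₁ = M/m₁ = 8, M₂ = M/m₂ = 11
Find y₁ ≡ M₁⁻¹ (mod m₁): 8⁻¹ ≡ 7 (mod 11)
Find y₂ ≡ M₂⁻¹ (mod m₂): 11⁻¹ ≡ 3 (mod 8)
x = a₁·M₁·y₁ + a₂·M₂·y₂ = 10·8·7 + 0·11·3 = 560
Reduce mod 88: x ≡ 32
Check: 32 mod 11 = 10 ✓, 32 mod 8 = 0 ✓

x ≡ 32 (mod 88)


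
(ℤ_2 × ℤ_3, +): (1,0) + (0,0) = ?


Operation: componentwise addition mod (2, 3)
(1,0) + (0,0) = ((a₁+b₁) mod 2, (a₂+b₂) mod 3) with a = (1,0), b = (0,0)

(1,0) + (0,0) = (1,0)


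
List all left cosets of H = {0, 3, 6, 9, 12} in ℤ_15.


H = {0, 3, 6, 9, 12}, |H| = 5
Number of cosets = |G|/|H| = 15/5 = 3
0 + H = {0, 3, 6, 9, 12}
1 + H = {1, 4, 7, 10, 13}
2 + H = {2, 5, 8, 11, 14}

Cosets: 0+H={0,3,6,9,12}; 1+H={1,4,7,10,13}; 2+H={2,5,8,11,14}


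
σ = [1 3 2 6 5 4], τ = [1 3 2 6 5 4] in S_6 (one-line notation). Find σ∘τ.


σ∘τ: apply τ first, then σ
1 →τ 1 →σ 1
2 →τ 3 →σ 2
3 →τ 2 →σ 3
4 →τ 6 →σ 4
5 →τ 5 →σ 5
6 →τ 4 →σ 6

σ∘τ = [1 2 3 4 5 6]


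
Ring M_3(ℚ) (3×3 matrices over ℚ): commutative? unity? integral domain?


Matrix multiplication is non-commutative for n ≥ 2; the identity matrix I is the unity; singular matrices give zero divisors, so not an integral domain
Commutative: No
Integral domain: No
Has unity: Yes

M_3(ℚ) (3×3 matrices over ℚ): Commutative=No, Unity=Yes


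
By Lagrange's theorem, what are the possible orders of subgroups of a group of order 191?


Lagrange's theorem: |H| divides |G|
|G| = 191
Divisors of 191: 1, 191

Possible subgroup orders: {1, 191}


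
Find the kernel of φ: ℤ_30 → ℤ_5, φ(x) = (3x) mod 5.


Kernel = preimage of identity
ker(φ) = {x ∈ ℤ_30 : 3x ≡ 0 (mod 5)}. Since 5 | 30, φ is well-defined. The kernel is the cyclic subgroup ⟨5⟩ of ℤ_30 (order 6), i.e. {0, 5, 10, 15, 20, 25}

ker(φ) = {0, 5, 10, 15, 20, 25}


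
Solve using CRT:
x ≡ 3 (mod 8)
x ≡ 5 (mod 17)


m₁ = 8, m₂ = 17, gcd = 1, so CRT applies. M = m₁·m₂ = 136
Let M₁ = M/m₁ = 17, M₂ = M/m₂ = 8
Find y₁ ≡ M₁⁻¹ (mod m₁): 17⁻¹ ≡ 1 (mod 8)
Find y₂ ≡ M₂⁻¹ (mod m₂): 8⁻¹ ≡ 15 (mod 17)
x = a₁·M₁·y₁ + a₂·M₂·y₂ = 3·17·1 + 5·8·15 = 651
Reduce mod 136: x ≡ 107
Check: 107 mod 8 = 3 ✓, 107 mod 17 = 5 ✓

x ≡ 107 (mod 136)


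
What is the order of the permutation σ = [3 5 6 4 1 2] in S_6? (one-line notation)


Cycle decomposition: (1 3 6 2 5)
Cycle lengths: 5
Order = lcm(5) = 5

ord(σ) = 5


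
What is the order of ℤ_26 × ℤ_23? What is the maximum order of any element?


|ℤ_26 × ℤ_23| = 26 × 23 = 598
Max element order = lcm(26,23) = 598
Cyclic? Yes (gcd=1)

|ℤ_26×ℤ_23| = 598, max element order = 598


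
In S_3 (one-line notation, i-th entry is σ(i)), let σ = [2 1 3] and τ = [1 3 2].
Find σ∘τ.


σ∘τ: apply τ first, then σ
1 →τ 1 →σ 2
2 →τ 3 →σ 3
3 →τ 2 →σ 1

σ∘τ = [2 3 1]


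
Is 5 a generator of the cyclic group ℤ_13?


g generates ℤ_n iff gcd(g, n) = 1
gcd(5, 13) = 1
Since gcd = 1, 5 is a generator.

Yes, 5 generates ℤ_13


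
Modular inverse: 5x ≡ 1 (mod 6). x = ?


Use the extended Euclidean algorithm to write 1 = 5·s + 6·t; then s mod 6 is the inverse.
Euclidean algorithm:
  5 = 0·6 + 5
  6 = 1·5 + 1
  5 = 5·1 + 0
gcd(5,6) = 1
Back-substitution gives: 5·(-1) + 6·(1) = 1
So 5⁻¹ ≡ -1 ≡ 5 (mod 6)
Check: 5 × 5 = 25 ≡ 1 (mod 6) ✓

5⁻¹ ≡ 5 (mod 6)


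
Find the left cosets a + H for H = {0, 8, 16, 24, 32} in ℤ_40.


H = {0, 8, 16, 24, 32}, |H| = 5
Number of cosets = |G|/|H| = 40/5 = 8
0 + H = {0, 8, 16, 24, 32}
1 + H = {1, 9, 17, 25, 33}
2 + H = {2, 10, 18, 26, 34}
3 + H = {3, 11, 19, 27, 35}
4 + H = {4, 12, 20, 28, 36}
5 + H = {5, 13, 21, 29, 37}
6 + H = {6, 14, 22, 30, 38}
7 + H = {7, 15, 23, 31, 39}

Cosets: 0+H={0,8,16,24,32}; 1+H={1,9,17,25,33}; 2+H={2,10,18,26,34}; 3+H={3,11,19,27,35}; 4+H={4,12,20,28,36}; 5+H={5,13,21,29,37}; 6+H={6,14,22,30,38}; 7+H={7,15,23,31,39}


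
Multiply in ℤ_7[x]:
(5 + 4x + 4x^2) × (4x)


Expand and collect like terms; reduce coefficients mod 7:
x^0: 5·0 = 0 ≡ 0 (mod 7)
x^1: 5·4 + 4·0 = 20 ≡ 6 (mod 7)
x^2: 4·4 + 4·0 = 16 ≡ 2 (mod 7)
x^3: 4·4 = 16 ≡ 2 (mod 7)
Result: 6x + 2x^2 + 2x^3

f · g = 6x + 2x^2 + 2x^3


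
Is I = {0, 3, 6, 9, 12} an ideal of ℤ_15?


Check ideal conditions for I = {0, 3, 6, 9, 12} in ℤ_15:
(1) I is an additive subgroup? Yes
(2) For r ∈ ℤ_15 and a ∈ I: r·a ∈ I? Yes

Yes, I is an ideal of ℤ_15


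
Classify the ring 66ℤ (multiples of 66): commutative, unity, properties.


66ℤ is a commutative ring under +,× but has no multiplicative identity (1 ∉ 66ℤ); it has no zero divisors, but without unity it is not an integral domain
Commutative: Yes
Integral domain: No
Has unity: No

66ℤ (multiples of 66): Commutative=Yes, Unity=No


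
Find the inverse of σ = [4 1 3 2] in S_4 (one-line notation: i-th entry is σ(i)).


To find σ⁻¹, swap domain and range:
σ(1) = 4 → σ⁻¹(4) = 1
σ(2) = 1 → σ⁻¹(1) = 2
σ(3) = 3 → σ⁻¹(3) = 3
σ(4) = 2 → σ⁻¹(2) = 4

σ⁻¹ = [2 4 3 1]


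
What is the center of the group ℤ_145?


Z(G) = {g ∈ G | gx = xg for all x ∈ G}
ℤ_145 is abelian, so Z(G) = G

Z(ℤ_145) = ℤ_145


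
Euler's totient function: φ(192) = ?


Factor n: 192 = 2^6 × 3
φ(n) = n · ∏(1 - 1/p) over distinct primes p | n
φ(192) = 192 · (1 - 1/2) · (1 - 1/3) = 64

φ(192) = 64


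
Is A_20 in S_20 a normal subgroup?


H = A_20 in S_20
A_20 has index 2 in S_20, and every subgroup of index 2 is normal

Yes, normal subgroup


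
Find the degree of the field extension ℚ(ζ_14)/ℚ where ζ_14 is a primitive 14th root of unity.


[ℚ(ζ_n):ℚ] = deg Φ_n(x) = φ(n). Here φ(14) = 6

[ℚ(ζ_14)/ℚ where ζ_14 is a primitive 14th root of unity] = 6


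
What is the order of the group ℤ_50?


ℤ_n has n elements.

|ℤ_50| = 50


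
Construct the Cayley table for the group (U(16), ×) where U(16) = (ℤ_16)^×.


Elements: {1, 3, 5, 7, 9, 11, 13, 15}
Operation: multiplication mod 16
Entry (a, b) = (a × b) mod 16

Cayley table:
   |  1 |  3 |  5 |  7 |  9 | 11 | 13 | 15
 1 |  1 |  3 |  5 |  7 |  9 | 11 | 13 | 15
 3 |  3 |  9 | 15 |  5 | 11 |  1 |  7 | 13
 5 |  5 | 15 |  9 |  3 | 13 |  7 |  1 | 11
 7 |  7 |  5 |  3 |  1 | 15 | 13 | 11 |  9
 9 |  9 | 11 | 13 | 15 |  1 |  3 |  5 |  7
11 | 11 |  1 |  7 | 13 |  3 |  9 | 15 |  5
13 | 13 |  7 |  1 | 11 |  5 | 15 |  9 |  3
15 | 15 | 13 | 11 |  9 |  7 |  5 |  3 |  1


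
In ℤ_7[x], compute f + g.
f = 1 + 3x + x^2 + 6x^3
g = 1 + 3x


Add coefficients mod 7:
x^0: 1 + 1 = 2 (mod 7)
x^1: 3 + 3 = 6 (mod 7)
x^2: 1 + 0 = 1 (mod 7)
x^3: 6 + 0 = 6 (mod 7)
Result: 2 + 6x + x^2 + 6x^3

f + g = 2 + 6x + x^2 + 6x^3


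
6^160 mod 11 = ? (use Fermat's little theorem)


Fermat's little theorem: if p is prime and gcd(a,p)=1, then a^(p-1) ≡ 1 (mod p)
p = 11 is prime, gcd(6,11) = 1
Reduce exponent: 160 mod 10 = 0
So 6^160 ≡ 6^0 (mod 11)
6^0 = 1

6^160 ≡ 1 (mod 11)


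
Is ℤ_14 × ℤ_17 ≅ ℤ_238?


Comparing ℤ_14 × ℤ_17 and ℤ_238:
gcd(14,17) = 1, so ℤ_14 × ℤ_17 ≅ ℤ_238 (CRT)

Yes, ℤ_14 × ℤ_17 ≅ ℤ_238


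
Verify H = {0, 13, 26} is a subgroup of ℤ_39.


Subgroup test for H = {0, 13, 26} in (ℤ_39, +):
(1) 0 ∈ H? Yes
(2) Closure: for all a,b ∈ H, (a+b) mod 39 ∈ H? Yes
(3) Inverses: for all a ∈ H, -a mod 39 ∈ H? Yes

Yes, H is a subgroup of ℤ_39


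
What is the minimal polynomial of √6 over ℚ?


√6 satisfies x² - 6 = 0, irreducible over ℚ since 6 is squarefree

Minimal polynomial: x² - 6


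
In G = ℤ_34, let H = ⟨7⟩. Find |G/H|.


|⟨7⟩| = n / gcd(7, 34) = 34 / 1 = 34
H is normal (ℤ_34 is abelian).
|G/H| = |G| / |H| = 34 / 34 = 1

|G/H| = 1


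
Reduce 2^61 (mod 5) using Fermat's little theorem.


Fermat's little theorem: if p is prime and gcd(a,p)=1, then a^(p-1) ≡ 1 (mod p)
p = 5 is prime, gcd(2,5) = 1
Reduce exponent: 61 mod 4 = 1
So 2^61 ≡ 2^1 (mod 5)
2^1 mod 5 = 2

2^61 ≡ 2 (mod 5)


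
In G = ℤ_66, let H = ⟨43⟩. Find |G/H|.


|⟨43⟩| = n / gcd(43, 66) = 66 / 1 = 66
H is normal (ℤ_66 is abelian).
|G/H| = |G| / |H| = 66 / 66 = 1

|G/H| = 1


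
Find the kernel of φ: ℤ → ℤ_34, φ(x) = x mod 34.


Kernel = preimage of identity
ker(φ) = {x ∈ ℤ : x ≡ 0 (mod 34)} = 34ℤ = {0, ±34, ±68, ...}

ker(φ) = 34ℤ
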